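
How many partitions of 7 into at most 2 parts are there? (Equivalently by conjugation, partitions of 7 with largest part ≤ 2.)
p(7, parts ≤ 2) = 4

Partitions of 7 with all parts ≤ 2: 2+2+2+1, 2+2+1+1+1, 2+1+1+1+1+1, 1+1+1+1+1+1+1. Count = 4.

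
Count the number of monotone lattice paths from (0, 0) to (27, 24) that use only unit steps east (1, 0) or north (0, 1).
Number of paths = 229591913401900

A monotone lattice path from (0, 0) to (27, 24) consists of 27 east steps and 24 north steps in some order, so it is determined by which 27 of the 51 steps are east. The count is C(51, 27) = 229591913401900.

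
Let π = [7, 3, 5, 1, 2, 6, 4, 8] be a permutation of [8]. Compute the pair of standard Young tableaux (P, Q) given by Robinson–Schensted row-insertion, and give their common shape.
P = [1, 2, 4, 8] / [3, 5, 6] / [7];  Q = [1, 3, 6, 8] / [2, 5, 7] / [4];  common shape = (4, 3, 1)

Row-insert the values π_1, π_2, … into P one at a time, bumping the leftmost entry strictly greater than the inserted value down to the next row. The recording tableau Q records, in position (i, j), the step at which that cell was added to P.
  Insert 7 (step 1): P = [7];  Q = [1]
  Insert 3 (step 2): P = [3] / [7];  Q = [1] / [2]
  Insert 5 (step 3): P = [3, 5] / [7];  Q = [1, 3] / [2]
  Insert 1 (step 4): P = [1, 5] / [3] / [7];  Q = [1, 3] / [2] / [4]
  Insert 2 (step 5): P = [1, 2] / [3, 5] / [7];  Q = [1, 3] / [2, 5] / [4]
  Insert 6 (step 6): P = [1, 2, 6] / [3, 5] / [7];  Q = [1, 3, 6] / [2, 5] / [4]
  Insert 4 (step 7): P = [1, 2, 4] / [3, 5, 6] / [7];  Q = [1, 3, 6] / [2, 5, 7] / [4]
  Insert 8 (step 8): P = [1, 2, 4, 8] / [3, 5, 6] / [7];  Q = [1, 3, 6, 8] / [2, 5, 7] / [4]
Final shape: (4, 3, 1).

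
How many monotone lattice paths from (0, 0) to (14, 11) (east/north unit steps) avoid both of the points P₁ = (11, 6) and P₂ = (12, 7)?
Number of paths = 3379804

Inclusion–exclusion. Total paths: C(25, 14) = 4457400. Through P₁: C(17, 11)·C(8, 3) = 693056. Through P₂: C(19, 12)·C(6, 2) = 755820. Since P₁ is strictly southwest of P₂, a monotone path through both must visit P₁ then P₂; paths through both = C(17, 11)·C(2, 1)·C(6, 2) = 371280. Avoid both = 4457400 − 693056 − 755820 + 371280 = 3379804.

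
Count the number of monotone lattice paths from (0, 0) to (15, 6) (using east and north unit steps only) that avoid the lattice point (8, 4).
Number of paths = 36444

Total paths from (0, 0) to (15, 6): C(21, 15) = 54264. Paths through (8, 4): (paths (0, 0) → (8, 4)) × (paths (8, 4) → (15, 6)) = C(12, 8) · C(9, 7) = 495 · 36 = 17820. Avoidance count = 54264 − 17820 = 36444.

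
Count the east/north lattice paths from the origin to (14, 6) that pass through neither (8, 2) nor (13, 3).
Number of paths = 28150

Inclusion–exclusion. Total paths: C(20, 14) = 38760. Through P₁: C(10, 8)·C(10, 6) = 9450. Through P₂: C(16, 13)·C(4, 1) = 2240. Since P₁ is strictly southwest of P₂, a monotone path through both must visit P₁ then P₂; paths through both = C(10, 8)·C(6, 5)·C(4, 1) = 1080. Avoid both = 38760 − 9450 − 2240 + 1080 = 28150.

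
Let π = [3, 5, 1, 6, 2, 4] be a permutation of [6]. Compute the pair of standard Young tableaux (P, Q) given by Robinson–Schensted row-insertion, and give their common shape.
P = [1, 2, 4] / [3, 5, 6];  Q = [1, 2, 4] / [3, 5, 6];  common shape = (3, 3)

Row-insert the values π_1, π_2, … into P one at a time, bumping the leftmost entry strictly greater than the inserted value down to the next row. The recording tableau Q records, in position (i, j), the step at which that cell was added to P.
  Insert 3 (step 1): P = [3];  Q = [1]
  Insert 5 (step 2): P = [3, 5];  Q = [1, 2]
  Insert 1 (step 3): P = [1, 5] / [3];  Q = [1, 2] / [3]
  Insert 6 (step 4): P = [1, 5, 6] / [3];  Q = [1, 2, 4] / [3]
  Insert 2 (step 5): P = [1, 2, 6] / [3, 5];  Q = [1, 2, 4] / [3, 5]
  Insert 4 (step 6): P = [1, 2, 4] / [3, 5, 6];  Q = [1, 2, 4] / [3, 5, 6]
Final shape: (3, 3).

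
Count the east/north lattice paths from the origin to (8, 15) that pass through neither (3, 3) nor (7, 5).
Number of paths = 361142

Inclusion–exclusion. Total paths: C(23, 8) = 490314. Through P₁: C(6, 3)·C(17, 5) = 123760. Through P₂: C(12, 7)·C(11, 1) = 8712. Since P₁ is strictly southwest of P₂, a monotone path through both must visit P₁ then P₂; paths through both = C(6, 3)·C(6, 4)·C(11, 1) = 3300. Avoid both = 490314 − 123760 − 8712 + 3300 = 361142.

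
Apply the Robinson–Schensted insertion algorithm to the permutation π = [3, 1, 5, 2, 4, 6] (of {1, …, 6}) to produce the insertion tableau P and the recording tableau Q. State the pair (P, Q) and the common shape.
P = [1, 2, 4, 6] / [3, 5];  Q = [1, 3, 5, 6] / [2, 4];  common shape = (4, 2)

Row-insert the values π_1, π_2, … into P one at a time, bumping the leftmost entry strictly greater than the inserted value down to the next row. The recording tableau Q records, in position (i, j), the step at which that cell was added to P.
  Insert 3 (step 1): P = [3];  Q = [1]
  Insert 1 (step 2): P = [1] / [3];  Q = [1] / [2]
  Insert 5 (step 3): P = [1, 5] / [3];  Q = [1, 3] / [2]
  Insert 2 (step 4): P = [1, 2] / [3, 5];  Q = [1, 3] / [2, 4]
  Insert 4 (step 5): P = [1, 2, 4] / [3, 5];  Q = [1, 3, 5] / [2, 4]
  Insert 6 (step 6): P = [1, 2, 4, 6] / [3, 5];  Q = [1, 3, 5, 6] / [2, 4]
Final shape: (4, 2).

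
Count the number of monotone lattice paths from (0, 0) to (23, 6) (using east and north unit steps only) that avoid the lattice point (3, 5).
Number of paths = 473844

Total paths from (0, 0) to (23, 6): C(29, 23) = 475020. Paths through (3, 5): (paths (0, 0) → (3, 5)) × (paths (3, 5) → (23, 6)) = C(8, 3) · C(21, 20) = 56 · 21 = 1176. Avoidance count = 475020 − 1176 = 473844.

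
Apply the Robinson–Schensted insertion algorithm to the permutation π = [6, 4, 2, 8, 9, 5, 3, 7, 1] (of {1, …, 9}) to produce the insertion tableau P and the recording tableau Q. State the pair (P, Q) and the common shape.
P = [1, 3, 7] / [2, 5, 9] / [4, 8] / [6];  Q = [1, 4, 5] / [2, 6, 8] / [3, 7] / [9];  common shape = (3, 3, 2, 1)

Row-insert the values π_1, π_2, … into P one at a time, bumping the leftmost entry strictly greater than the inserted value down to the next row. The recording tableau Q records, in position (i, j), the step at which that cell was added to P.
  Insert 6 (step 1): P = [6];  Q = [1]
  Insert 4 (step 2): P = [4] / [6];  Q = [1] / [2]
  Insert 2 (step 3): P = [2] / [4] / [6];  Q = [1] / [2] / [3]
  Insert 8 (step 4): P = [2, 8] / [4] / [6];  Q = [1, 4] / [2] / [3]
  Insert 9 (step 5): P = [2, 8, 9] / [4] / [6];  Q = [1, 4, 5] / [2] / [3]
  Insert 5 (step 6): P = [2, 5, 9] / [4, 8] / [6];  Q = [1, 4, 5] / [2, 6] / [3]
  Insert 3 (step 7): P = [2, 3, 9] / [4, 5] / [6, 8];  Q = [1, 4, 5] / [2, 6] / [3, 7]
  Insert 7 (step 8): P = [2, 3, 7] / [4, 5, 9] / [6, 8];  Q = [1, 4, 5] / [2, 6, 8] / [3, 7]
  Insert 1 (step 9): P = [1, 3, 7] / [2, 5, 9] / [4, 8] / [6];  Q = [1, 4, 5] / [2, 6, 8] / [3, 7] / [9]
Final shape: (3, 3, 2, 1).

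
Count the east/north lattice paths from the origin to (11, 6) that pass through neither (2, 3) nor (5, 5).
Number of paths = 9112

Inclusion–exclusion. Total paths: C(17, 11) = 12376. Through P₁: C(5, 2)·C(12, 9) = 2200. Through P₂: C(10, 5)·C(7, 6) = 1764. Since P₁ is strictly southwest of P₂, a monotone path through both must visit P₁ then P₂; paths through both = C(5, 2)·C(5, 3)·C(7, 6) = 700. Avoid both = 12376 − 2200 − 1764 + 700 = 9112.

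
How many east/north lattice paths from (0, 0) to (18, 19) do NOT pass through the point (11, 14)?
Number of paths = 14142371100

Total paths from (0, 0) to (18, 19): C(37, 18) = 17672631900. Paths through (11, 14): (paths (0, 0) → (11, 14)) × (paths (11, 14) → (18, 19)) = C(25, 11) · C(12, 7) = 4457400 · 792 = 3530260800. Avoidance count = 17672631900 − 3530260800 = 14142371100.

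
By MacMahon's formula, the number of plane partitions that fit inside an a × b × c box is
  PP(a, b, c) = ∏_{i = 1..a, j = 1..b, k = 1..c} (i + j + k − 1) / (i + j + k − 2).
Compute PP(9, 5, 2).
PP(9, 5, 2) = 1002001

Evaluate the triple product over i = 1..9, j = 1..5, k = 1..2. The factors are (2/1) · (3/2) · (3/2) · (4/3) · (4/3) · (5/4) · (5/4) · (6/5) · … (90 factors total). The numerators and denominators telescope so the product is an integer; carrying out the multiplication exactly gives PP(9, 5, 2) = 1002001.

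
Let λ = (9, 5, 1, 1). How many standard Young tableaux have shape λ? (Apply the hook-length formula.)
# SYT of shape (9, 5, 1, 1) = 71500

Hook-length formula: f^λ = n! / Π hook(c), product over all cells c of the Young diagram. For λ = (9, 5, 1, 1), n = 16 boxes. Hook lengths by row (left-to-right, top-to-bottom): [12, 9, 8, 7, 6, 4, 3, 2, 1]; [7, 4, 3, 2, 1]; [2]; [1]. Product of hooks = 292626432. So f^λ = 16! / 292626432 = 20922789888000 / 292626432 = 71500.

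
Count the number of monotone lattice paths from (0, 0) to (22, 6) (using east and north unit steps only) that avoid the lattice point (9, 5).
Number of paths = 348712

Total paths from (0, 0) to (22, 6): C(28, 22) = 376740. Paths through (9, 5): (paths (0, 0) → (9, 5)) × (paths (9, 5) → (22, 6)) = C(14, 9) · C(14, 13) = 2002 · 14 = 28028. Avoidance count = 376740 − 28028 = 348712.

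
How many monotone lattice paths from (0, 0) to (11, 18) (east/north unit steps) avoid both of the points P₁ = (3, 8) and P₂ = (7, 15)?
Number of paths = 23313930

Inclusion–exclusion. Total paths: C(29, 11) = 34597290. Through P₁: C(11, 3)·C(18, 8) = 7220070. Through P₂: C(22, 7)·C(7, 4) = 5969040. Since P₁ is strictly southwest of P₂, a monotone path through both must visit P₁ then P₂; paths through both = C(11, 3)·C(11, 4)·C(7, 4) = 1905750. Avoid both = 34597290 − 7220070 − 5969040 + 1905750 = 23313930.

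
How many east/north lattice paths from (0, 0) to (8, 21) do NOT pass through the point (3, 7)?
Number of paths = 2896785

Total paths from (0, 0) to (8, 21): C(29, 8) = 4292145. Paths through (3, 7): (paths (0, 0) → (3, 7)) × (paths (3, 7) → (8, 21)) = C(10, 3) · C(19, 5) = 120 · 11628 = 1395360. Avoidance count = 4292145 − 1395360 = 2896785.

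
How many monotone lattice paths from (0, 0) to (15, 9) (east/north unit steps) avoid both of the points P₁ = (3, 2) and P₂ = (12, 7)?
Number of paths = 499944

Inclusion–exclusion. Total paths: C(24, 15) = 1307504. Through P₁: C(5, 3)·C(19, 12) = 503880. Through P₂: C(19, 12)·C(5, 3) = 503880. Since P₁ is strictly southwest of P₂, a monotone path through both must visit P₁ then P₂; paths through both = C(5, 3)·C(14, 9)·C(5, 3) = 200200. Avoid both = 1307504 − 503880 − 503880 + 200200 = 499944.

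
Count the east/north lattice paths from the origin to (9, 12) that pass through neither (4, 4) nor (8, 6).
Number of paths = 190169

Inclusion–exclusion. Total paths: C(21, 9) = 293930. Through P₁: C(8, 4)·C(13, 5) = 90090. Through P₂: C(14, 8)·C(7, 1) = 21021. Since P₁ is strictly southwest of P₂, a monotone path through both must visit P₁ then P₂; paths through both = C(8, 4)·C(6, 4)·C(7, 1) = 7350. Avoid both = 293930 − 90090 − 21021 + 7350 = 190169.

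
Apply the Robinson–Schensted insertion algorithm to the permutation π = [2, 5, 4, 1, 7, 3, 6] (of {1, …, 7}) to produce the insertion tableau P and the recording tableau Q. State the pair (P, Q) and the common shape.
P = [1, 3, 6] / [2, 4, 7] / [5];  Q = [1, 2, 5] / [3, 6, 7] / [4];  common shape = (3, 3, 1)

Row-insert the values π_1, π_2, … into P one at a time, bumping the leftmost entry strictly greater than the inserted value down to the next row. The recording tableau Q records, in position (i, j), the step at which that cell was added to P.
  Insert 2 (step 1): P = [2];  Q = [1]
  Insert 5 (step 2): P = [2, 5];  Q = [1, 2]
  Insert 4 (step 3): P = [2, 4] / [5];  Q = [1, 2] / [3]
  Insert 1 (step 4): P = [1, 4] / [2] / [5];  Q = [1, 2] / [3] / [4]
  Insert 7 (step 5): P = [1, 4, 7] / [2] / [5];  Q = [1, 2, 5] / [3] / [4]
  Insert 3 (step 6): P = [1, 3, 7] / [2, 4] / [5];  Q = [1, 2, 5] / [3, 6] / [4]
  Insert 6 (step 7): P = [1, 3, 6] / [2, 4, 7] / [5];  Q = [1, 2, 5] / [3, 6, 7] / [4]
Final shape: (3, 3, 1).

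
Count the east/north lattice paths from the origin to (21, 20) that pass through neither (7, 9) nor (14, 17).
Number of paths = 195148346220

Inclusion–exclusion. Total paths: C(41, 21) = 269128937220. Through P₁: C(16, 7)·C(25, 14) = 50992656000. Through P₂: C(31, 14)·C(10, 7) = 31821903000. Since P₁ is strictly southwest of P₂, a monotone path through both must visit P₁ then P₂; paths through both = C(16, 7)·C(15, 7)·C(10, 7) = 8833968000. Avoid both = 269128937220 − 50992656000 − 31821903000 + 8833968000 = 195148346220.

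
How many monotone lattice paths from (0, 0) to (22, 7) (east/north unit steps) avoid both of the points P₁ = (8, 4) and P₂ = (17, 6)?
Number of paths = 781848

Inclusion–exclusion. Total paths: C(29, 22) = 1560780. Through P₁: C(12, 8)·C(17, 14) = 336600. Through P₂: C(23, 17)·C(6, 5) = 605682. Since P₁ is strictly southwest of P₂, a monotone path through both must visit P₁ then P₂; paths through both = C(12, 8)·C(11, 9)·C(6, 5) = 163350. Avoid both = 1560780 − 336600 − 605682 + 163350 = 781848.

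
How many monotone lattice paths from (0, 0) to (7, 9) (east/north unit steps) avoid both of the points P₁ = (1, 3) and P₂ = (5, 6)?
Number of paths = 4524

Inclusion–exclusion. Total paths: C(16, 7) = 11440. Through P₁: C(4, 1)·C(12, 6) = 3696. Through P₂: C(11, 5)·C(5, 2) = 4620. Since P₁ is strictly southwest of P₂, a monotone path through both must visit P₁ then P₂; paths through both = C(4, 1)·C(7, 4)·C(5, 2) = 1400. Avoid both = 11440 − 3696 − 4620 + 1400 = 4524.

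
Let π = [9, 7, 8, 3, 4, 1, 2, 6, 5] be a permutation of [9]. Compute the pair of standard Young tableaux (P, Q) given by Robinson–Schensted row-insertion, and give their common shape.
P = [1, 2, 5] / [3, 4, 6] / [7, 8] / [9];  Q = [1, 3, 8] / [2, 5, 9] / [4, 7] / [6];  common shape = (3, 3, 2, 1)

Row-insert the values π_1, π_2, … into P one at a time, bumping the leftmost entry strictly greater than the inserted value down to the next row. The recording tableau Q records, in position (i, j), the step at which that cell was added to P.
  Insert 9 (step 1): P = [9];  Q = [1]
  Insert 7 (step 2): P = [7] / [9];  Q = [1] / [2]
  Insert 8 (step 3): P = [7, 8] / [9];  Q = [1, 3] / [2]
  Insert 3 (step 4): P = [3, 8] / [7] / [9];  Q = [1, 3] / [2] / [4]
  Insert 4 (step 5): P = [3, 4] / [7, 8] / [9];  Q = [1, 3] / [2, 5] / [4]
  Insert 1 (step 6): P = [1, 4] / [3, 8] / [7] / [9];  Q = [1, 3] / [2, 5] / [4] / [6]
  Insert 2 (step 7): P = [1, 2] / [3, 4] / [7, 8] / [9];  Q = [1, 3] / [2, 5] / [4, 7] / [6]
  Insert 6 (step 8): P = [1, 2, 6] / [3, 4] / [7, 8] / [9];  Q = [1, 3, 8] / [2, 5] / [4, 7] / [6]
  Insert 5 (step 9): P = [1, 2, 5] / [3, 4, 6] / [7, 8] / [9];  Q = [1, 3, 8] / [2, 5, 9] / [4, 7] / [6]
Final shape: (3, 3, 2, 1).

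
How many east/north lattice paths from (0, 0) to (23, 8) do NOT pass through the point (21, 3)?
Number of paths = 7846221

Total paths from (0, 0) to (23, 8): C(31, 23) = 7888725. Paths through (21, 3): (paths (0, 0) → (21, 3)) × (paths (21, 3) → (23, 8)) = C(24, 21) · C(7, 2) = 2024 · 21 = 42504. Avoidance count = 7888725 − 42504 = 7846221.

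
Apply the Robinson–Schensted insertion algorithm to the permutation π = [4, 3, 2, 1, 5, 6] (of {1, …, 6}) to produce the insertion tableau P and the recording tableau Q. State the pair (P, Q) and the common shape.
P = [1, 5, 6] / [2] / [3] / [4];  Q = [1, 5, 6] / [2] / [3] / [4];  common shape = (3, 1, 1, 1)

Row-insert the values π_1, π_2, … into P one at a time, bumping the leftmost entry strictly greater than the inserted value down to the next row. The recording tableau Q records, in position (i, j), the step at which that cell was added to P.
  Insert 4 (step 1): P = [4];  Q = [1]
  Insert 3 (step 2): P = [3] / [4];  Q = [1] / [2]
  Insert 2 (step 3): P = [2] / [3] / [4];  Q = [1] / [2] / [3]
  Insert 1 (step 4): P = [1] / [2] / [3] / [4];  Q = [1] / [2] / [3] / [4]
  Insert 5 (step 5): P = [1, 5] / [2] / [3] / [4];  Q = [1, 5] / [2] / [3] / [4]
  Insert 6 (step 6): P = [1, 5, 6] / [2] / [3] / [4];  Q = [1, 5, 6] / [2] / [3] / [4]
Final shape: (3, 1, 1, 1).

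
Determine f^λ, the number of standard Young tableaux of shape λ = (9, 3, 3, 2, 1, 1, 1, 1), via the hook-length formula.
# SYT of shape (9, 3, 3, 2, 1, 1, 1, 1) = 180032125

Hook-length formula: f^λ = n! / Π hook(c), product over all cells c of the Young diagram. For λ = (9, 3, 3, 2, 1, 1, 1, 1), n = 21 boxes. Hook lengths by row (left-to-right, top-to-bottom): [16, 11, 9, 6, 5, 4, 3, 2, 1]; [9, 4, 2]; [8, 3, 1]; [6, 1]; [4]; [3]; [2]; [1]. Product of hooks = 283787919360. So f^λ = 21! / 283787919360 = 51090942171709440000 / 283787919360 = 180032125.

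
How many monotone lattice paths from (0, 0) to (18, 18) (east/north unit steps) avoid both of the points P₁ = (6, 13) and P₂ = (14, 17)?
Number of paths = 7648481559

Inclusion–exclusion. Total paths: C(36, 18) = 9075135300. Through P₁: C(19, 6)·C(17, 12) = 167892816. Through P₂: C(31, 14)·C(5, 4) = 1325912625. Since P₁ is strictly southwest of P₂, a monotone path through both must visit P₁ then P₂; paths through both = C(19, 6)·C(12, 8)·C(5, 4) = 67151700. Avoid both = 9075135300 − 167892816 − 1325912625 + 67151700 = 7648481559.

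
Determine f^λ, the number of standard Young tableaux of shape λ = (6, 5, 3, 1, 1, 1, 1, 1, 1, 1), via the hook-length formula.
# SYT of shape (6, 5, 3, 1, 1, 1, 1, 1, 1, 1) = 128931264

Hook-length formula: f^λ = n! / Π hook(c), product over all cells c of the Young diagram. For λ = (6, 5, 3, 1, 1, 1, 1, 1, 1, 1), n = 21 boxes. Hook lengths by row (left-to-right, top-to-bottom): [15, 7, 6, 4, 3, 1]; [13, 5, 4, 2, 1]; [10, 2, 1]; [7]; [6]; [5]; [4]; [3]; [2]; [1]. Product of hooks = 396264960000. So f^λ = 21! / 396264960000 = 51090942171709440000 / 396264960000 = 128931264.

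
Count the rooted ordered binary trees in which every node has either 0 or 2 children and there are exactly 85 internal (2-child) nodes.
C_85 = 1063353702922273835973036658043476458723103404520

These full binary trees are counted by the Catalan number C_n = (1/(n + 1)) · C(2n, n). For n = 85: C_85 = (1/86) · C(170, 85) = 91448418451315549893681152591738975450186892788720/86 = 1063353702922273835973036658043476458723103404520.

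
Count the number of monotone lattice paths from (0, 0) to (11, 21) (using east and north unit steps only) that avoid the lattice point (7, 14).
Number of paths = 90652080

Total paths from (0, 0) to (11, 21): C(32, 11) = 129024480. Paths through (7, 14): (paths (0, 0) → (7, 14)) × (paths (7, 14) → (11, 21)) = C(21, 7) · C(11, 4) = 116280 · 330 = 38372400. Avoidance count = 129024480 − 38372400 = 90652080.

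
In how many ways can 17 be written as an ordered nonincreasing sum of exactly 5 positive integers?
p(17, 5 parts) = 47

Partitions of n into exactly k parts are in bijection with partitions of n − k into at most k parts (subtract 1 from each part). So p(17, exactly 5) = p(12, parts ≤ 5). Computing via the recurrence p(m, j) = p(m, j−1) + p(m−j, j) gives 47.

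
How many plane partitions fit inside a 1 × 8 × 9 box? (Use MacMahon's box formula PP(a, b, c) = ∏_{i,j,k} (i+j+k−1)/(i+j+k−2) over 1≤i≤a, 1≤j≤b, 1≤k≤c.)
PP(1, 8, 9) = 24310

Evaluate the triple product over i = 1..1, j = 1..8, k = 1..9. The factors are (2/1) · (3/2) · (4/3) · (5/4) · (6/5) · (7/6) · (8/7) · (9/8) · … (72 factors total). The numerators and denominators telescope so the product is an integer; carrying out the multiplication exactly gives PP(1, 8, 9) = 24310.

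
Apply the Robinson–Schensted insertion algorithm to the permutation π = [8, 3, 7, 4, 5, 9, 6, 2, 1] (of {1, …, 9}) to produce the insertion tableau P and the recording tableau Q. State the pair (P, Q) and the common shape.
P = [1, 4, 5, 6] / [2, 9] / [3] / [7] / [8];  Q = [1, 3, 5, 6] / [2, 7] / [4] / [8] / [9];  common shape = (4, 2, 1, 1, 1)

Row-insert the values π_1, π_2, … into P one at a time, bumping the leftmost entry strictly greater than the inserted value down to the next row. The recording tableau Q records, in position (i, j), the step at which that cell was added to P.
  Insert 8 (step 1): P = [8];  Q = [1]
  Insert 3 (step 2): P = [3] / [8];  Q = [1] / [2]
  Insert 7 (step 3): P = [3, 7] / [8];  Q = [1, 3] / [2]
  Insert 4 (step 4): P = [3, 4] / [7] / [8];  Q = [1, 3] / [2] / [4]
  Insert 5 (step 5): P = [3, 4, 5] / [7] / [8];  Q = [1, 3, 5] / [2] / [4]
  Insert 9 (step 6): P = [3, 4, 5, 9] / [7] / [8];  Q = [1, 3, 5, 6] / [2] / [4]
  Insert 6 (step 7): P = [3, 4, 5, 6] / [7, 9] / [8];  Q = [1, 3, 5, 6] / [2, 7] / [4]
  Insert 2 (step 8): P = [2, 4, 5, 6] / [3, 9] / [7] / [8];  Q = [1, 3, 5, 6] / [2, 7] / [4] / [8]
  Insert 1 (step 9): P = [1, 4, 5, 6] / [2, 9] / [3] / [7] / [8];  Q = [1, 3, 5, 6] / [2, 7] / [4] / [8] / [9]
Final shape: (4, 2, 1, 1, 1).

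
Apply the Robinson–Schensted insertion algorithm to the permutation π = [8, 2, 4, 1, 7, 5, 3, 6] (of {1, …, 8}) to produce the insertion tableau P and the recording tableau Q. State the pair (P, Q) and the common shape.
P = [1, 3, 5, 6] / [2, 4] / [7] / [8];  Q = [1, 3, 5, 8] / [2, 6] / [4] / [7];  common shape = (4, 2, 1, 1)

Row-insert the values π_1, π_2, … into P one at a time, bumping the leftmost entry strictly greater than the inserted value down to the next row. The recording tableau Q records, in position (i, j), the step at which that cell was added to P.
  Insert 8 (step 1): P = [8];  Q = [1]
  Insert 2 (step 2): P = [2] / [8];  Q = [1] / [2]
  Insert 4 (step 3): P = [2, 4] / [8];  Q = [1, 3] / [2]
  Insert 1 (step 4): P = [1, 4] / [2] / [8];  Q = [1, 3] / [2] / [4]
  Insert 7 (step 5): P = [1, 4, 7] / [2] / [8];  Q = [1, 3, 5] / [2] / [4]
  Insert 5 (step 6): P = [1, 4, 5] / [2, 7] / [8];  Q = [1, 3, 5] / [2, 6] / [4]
  Insert 3 (step 7): P = [1, 3, 5] / [2, 4] / [7] / [8];  Q = [1, 3, 5] / [2, 6] / [4] / [7]
  Insert 6 (step 8): P = [1, 3, 5, 6] / [2, 4] / [7] / [8];  Q = [1, 3, 5, 8] / [2, 6] / [4] / [7]
Final shape: (4, 2, 1, 1).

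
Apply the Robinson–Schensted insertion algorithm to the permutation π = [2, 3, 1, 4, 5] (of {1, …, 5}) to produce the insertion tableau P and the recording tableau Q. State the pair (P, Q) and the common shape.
P = [1, 3, 4, 5] / [2];  Q = [1, 2, 4, 5] / [3];  common shape = (4, 1)

Row-insert the values π_1, π_2, … into P one at a time, bumping the leftmost entry strictly greater than the inserted value down to the next row. The recording tableau Q records, in position (i, j), the step at which that cell was added to P.
  Insert 2 (step 1): P = [2];  Q = [1]
  Insert 3 (step 2): P = [2, 3];  Q = [1, 2]
  Insert 1 (step 3): P = [1, 3] / [2];  Q = [1, 2] / [3]
  Insert 4 (step 4): P = [1, 3, 4] / [2];  Q = [1, 2, 4] / [3]
  Insert 5 (step 5): P = [1, 3, 4, 5] / [2];  Q = [1, 2, 4, 5] / [3]
Final shape: (4, 1).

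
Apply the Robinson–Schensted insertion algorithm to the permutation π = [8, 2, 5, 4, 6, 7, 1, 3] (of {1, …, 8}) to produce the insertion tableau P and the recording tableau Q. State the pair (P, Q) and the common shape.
P = [1, 3, 6, 7] / [2, 4] / [5] / [8];  Q = [1, 3, 5, 6] / [2, 8] / [4] / [7];  common shape = (4, 2, 1, 1)

Row-insert the values π_1, π_2, … into P one at a time, bumping the leftmost entry strictly greater than the inserted value down to the next row. The recording tableau Q records, in position (i, j), the step at which that cell was added to P.
  Insert 8 (step 1): P = [8];  Q = [1]
  Insert 2 (step 2): P = [2] / [8];  Q = [1] / [2]
  Insert 5 (step 3): P = [2, 5] / [8];  Q = [1, 3] / [2]
  Insert 4 (step 4): P = [2, 4] / [5] / [8];  Q = [1, 3] / [2] / [4]
  Insert 6 (step 5): P = [2, 4, 6] / [5] / [8];  Q = [1, 3, 5] / [2] / [4]
  Insert 7 (step 6): P = [2, 4, 6, 7] / [5] / [8];  Q = [1, 3, 5, 6] / [2] / [4]
  Insert 1 (step 7): P = [1, 4, 6, 7] / [2] / [5] / [8];  Q = [1, 3, 5, 6] / [2] / [4] / [7]
  Insert 3 (step 8): P = [1, 3, 6, 7] / [2, 4] / [5] / [8];  Q = [1, 3, 5, 6] / [2, 8] / [4] / [7]
Final shape: (4, 2, 1, 1).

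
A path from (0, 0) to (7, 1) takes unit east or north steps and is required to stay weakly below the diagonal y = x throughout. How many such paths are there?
Number of paths = 7

By the reflection principle (André's argument), the number of monotone paths to (7, 1) with n ≤ m that never go above y = x is C(8, 7) − C(8, 8) = 8 − 1 = 7.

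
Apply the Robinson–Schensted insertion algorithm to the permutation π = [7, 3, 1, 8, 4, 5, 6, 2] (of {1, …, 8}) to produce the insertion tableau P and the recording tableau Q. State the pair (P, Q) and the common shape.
P = [1, 2, 5, 6] / [3, 4] / [7, 8];  Q = [1, 4, 6, 7] / [2, 5] / [3, 8];  common shape = (4, 2, 2)

Row-insert the values π_1, π_2, … into P one at a time, bumping the leftmost entry strictly greater than the inserted value down to the next row. The recording tableau Q records, in position (i, j), the step at which that cell was added to P.
  Insert 7 (step 1): P = [7];  Q = [1]
  Insert 3 (step 2): P = [3] / [7];  Q = [1] / [2]
  Insert 1 (step 3): P = [1] / [3] / [7];  Q = [1] / [2] / [3]
  Insert 8 (step 4): P = [1, 8] / [3] / [7];  Q = [1, 4] / [2] / [3]
  Insert 4 (step 5): P = [1, 4] / [3, 8] / [7];  Q = [1, 4] / [2, 5] / [3]
  Insert 5 (step 6): P = [1, 4, 5] / [3, 8] / [7];  Q = [1, 4, 6] / [2, 5] / [3]
  Insert 6 (step 7): P = [1, 4, 5, 6] / [3, 8] / [7];  Q = [1, 4, 6, 7] / [2, 5] / [3]
  Insert 2 (step 8): P = [1, 2, 5, 6] / [3, 4] / [7, 8];  Q = [1, 4, 6, 7] / [2, 5] / [3, 8]
Final shape: (4, 2, 2).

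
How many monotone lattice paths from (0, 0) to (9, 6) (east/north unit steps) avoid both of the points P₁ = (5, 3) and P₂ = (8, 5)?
Number of paths = 1591

Inclusion–exclusion. Total paths: C(15, 9) = 5005. Through P₁: C(8, 5)·C(7, 4) = 1960. Through P₂: C(13, 8)·C(2, 1) = 2574. Since P₁ is strictly southwest of P₂, a monotone path through both must visit P₁ then P₂; paths through both = C(8, 5)·C(5, 3)·C(2, 1) = 1120. Avoid both = 5005 − 1960 − 2574 + 1120 = 1591.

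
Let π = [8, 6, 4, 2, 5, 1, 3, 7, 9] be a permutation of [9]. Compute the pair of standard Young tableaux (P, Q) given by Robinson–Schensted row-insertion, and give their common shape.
P = [1, 3, 7, 9] / [2, 5] / [4] / [6] / [8];  Q = [1, 5, 8, 9] / [2, 7] / [3] / [4] / [6];  common shape = (4, 2, 1, 1, 1)

Row-insert the values π_1, π_2, … into P one at a time, bumping the leftmost entry strictly greater than the inserted value down to the next row. The recording tableau Q records, in position (i, j), the step at which that cell was added to P.
  Insert 8 (step 1): P = [8];  Q = [1]
  Insert 6 (step 2): P = [6] / [8];  Q = [1] / [2]
  Insert 4 (step 3): P = [4] / [6] / [8];  Q = [1] / [2] / [3]
  Insert 2 (step 4): P = [2] / [4] / [6] / [8];  Q = [1] / [2] / [3] / [4]
  Insert 5 (step 5): P = [2, 5] / [4] / [6] / [8];  Q = [1, 5] / [2] / [3] / [4]
  Insert 1 (step 6): P = [1, 5] / [2] / [4] / [6] / [8];  Q = [1, 5] / [2] / [3] / [4] / [6]
  Insert 3 (step 7): P = [1, 3] / [2, 5] / [4] / [6] / [8];  Q = [1, 5] / [2, 7] / [3] / [4] / [6]
  Insert 7 (step 8): P = [1, 3, 7] / [2, 5] / [4] / [6] / [8];  Q = [1, 5, 8] / [2, 7] / [3] / [4] / [6]
  Insert 9 (step 9): P = [1, 3, 7, 9] / [2, 5] / [4] / [6] / [8];  Q = [1, 5, 8, 9] / [2, 7] / [3] / [4] / [6]
Final shape: (4, 2, 1, 1, 1).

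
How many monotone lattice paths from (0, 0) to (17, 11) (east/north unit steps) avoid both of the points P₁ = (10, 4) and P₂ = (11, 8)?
Number of paths = 12110280

Inclusion–exclusion. Total paths: C(28, 17) = 21474180. Through P₁: C(14, 10)·C(14, 7) = 3435432. Through P₂: C(19, 11)·C(9, 6) = 6348888. Since P₁ is strictly southwest of P₂, a monotone path through both must visit P₁ then P₂; paths through both = C(14, 10)·C(5, 1)·C(9, 6) = 420420. Avoid both = 21474180 − 3435432 − 6348888 + 420420 = 12110280.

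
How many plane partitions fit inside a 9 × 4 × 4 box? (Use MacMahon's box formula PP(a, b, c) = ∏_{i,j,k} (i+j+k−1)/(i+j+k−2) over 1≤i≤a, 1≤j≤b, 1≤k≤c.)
PP(9, 4, 4) = 677352676

Evaluate the triple product over i = 1..9, j = 1..4, k = 1..4. The factors are (2/1) · (3/2) · (4/3) · (5/4) · (3/2) · (4/3) · (5/4) · (6/5) · … (144 factors total). The numerators and denominators telescope so the product is an integer; carrying out the multiplication exactly gives PP(9, 4, 4) = 677352676.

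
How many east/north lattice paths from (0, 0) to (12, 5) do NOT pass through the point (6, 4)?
Number of paths = 4718

Total paths from (0, 0) to (12, 5): C(17, 12) = 6188. Paths through (6, 4): (paths (0, 0) → (6, 4)) × (paths (6, 4) → (12, 5)) = C(10, 6) · C(7, 6) = 210 · 7 = 1470. Avoidance count = 6188 − 1470 = 4718.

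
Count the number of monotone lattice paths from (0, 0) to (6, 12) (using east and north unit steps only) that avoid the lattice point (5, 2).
Number of paths = 18333

Total paths from (0, 0) to (6, 12): C(18, 6) = 18564. Paths through (5, 2): (paths (0, 0) → (5, 2)) × (paths (5, 2) → (6, 12)) = C(7, 5) · C(11, 1) = 21 · 11 = 231. Avoidance count = 18564 − 231 = 18333.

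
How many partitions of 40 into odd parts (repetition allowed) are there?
p_odd(40) = 1113

Enumerate partitions using only odd parts via the recurrence o(n, m) = o(n, m−2) + o(n−m, m) over odd m, starting from the largest odd part ≤ n. This gives p_odd(40) = 1113. (Euler's theorem: equals the count of distinct-part partitions.)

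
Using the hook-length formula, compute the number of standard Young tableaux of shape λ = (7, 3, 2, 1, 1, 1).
# SYT of shape (7, 3, 2, 1, 1, 1) = 150150

Hook-length formula: f^λ = n! / Π hook(c), product over all cells c of the Young diagram. For λ = (7, 3, 2, 1, 1, 1), n = 15 boxes. Hook lengths by row (left-to-right, top-to-bottom): [12, 8, 6, 4, 3, 2, 1]; [7, 3, 1]; [5, 1]; [3]; [2]; [1]. Product of hooks = 8709120. So f^λ = 15! / 8709120 = 1307674368000 / 8709120 = 150150.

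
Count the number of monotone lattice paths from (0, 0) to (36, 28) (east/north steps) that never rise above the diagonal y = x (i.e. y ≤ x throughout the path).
Number of paths = 272133314509923216

By the reflection principle (André's argument), the number of monotone paths to (36, 28) with n ≤ m that never go above y = x is C(64, 36) − C(64, 37) = 1118770292985239888 − 846636978475316672 = 272133314509923216.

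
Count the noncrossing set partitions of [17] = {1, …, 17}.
C_17 = 129644790

These noncrossing partitions are counted by the Catalan number C_n = (1/(n + 1)) · C(2n, n). For n = 17: C_17 = (1/18) · C(34, 17) = 2333606220/18 = 129644790.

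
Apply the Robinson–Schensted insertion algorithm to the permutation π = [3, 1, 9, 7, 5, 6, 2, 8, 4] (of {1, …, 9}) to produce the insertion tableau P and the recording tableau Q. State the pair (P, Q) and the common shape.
P = [1, 2, 4, 8] / [3, 5, 6] / [7] / [9];  Q = [1, 3, 6, 8] / [2, 4, 9] / [5] / [7];  common shape = (4, 3, 1, 1)

Row-insert the values π_1, π_2, … into P one at a time, bumping the leftmost entry strictly greater than the inserted value down to the next row. The recording tableau Q records, in position (i, j), the step at which that cell was added to P.
  Insert 3 (step 1): P = [3];  Q = [1]
  Insert 1 (step 2): P = [1] / [3];  Q = [1] / [2]
  Insert 9 (step 3): P = [1, 9] / [3];  Q = [1, 3] / [2]
  Insert 7 (step 4): P = [1, 7] / [3, 9];  Q = [1, 3] / [2, 4]
  Insert 5 (step 5): P = [1, 5] / [3, 7] / [9];  Q = [1, 3] / [2, 4] / [5]
  Insert 6 (step 6): P = [1, 5, 6] / [3, 7] / [9];  Q = [1, 3, 6] / [2, 4] / [5]
  Insert 2 (step 7): P = [1, 2, 6] / [3, 5] / [7] / [9];  Q = [1, 3, 6] / [2, 4] / [5] / [7]
  Insert 8 (step 8): P = [1, 2, 6, 8] / [3, 5] / [7] / [9];  Q = [1, 3, 6, 8] / [2, 4] / [5] / [7]
  Insert 4 (step 9): P = [1, 2, 4, 8] / [3, 5, 6] / [7] / [9];  Q = [1, 3, 6, 8] / [2, 4, 9] / [5] / [7]
Final shape: (4, 3, 1, 1).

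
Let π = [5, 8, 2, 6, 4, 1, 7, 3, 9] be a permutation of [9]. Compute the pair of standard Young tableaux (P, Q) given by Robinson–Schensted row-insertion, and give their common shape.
P = [1, 3, 7, 9] / [2, 4] / [5, 6] / [8];  Q = [1, 2, 7, 9] / [3, 4] / [5, 8] / [6];  common shape = (4, 2, 2, 1)

Row-insert the values π_1, π_2, … into P one at a time, bumping the leftmost entry strictly greater than the inserted value down to the next row. The recording tableau Q records, in position (i, j), the step at which that cell was added to P.
  Insert 5 (step 1): P = [5];  Q = [1]
  Insert 8 (step 2): P = [5, 8];  Q = [1, 2]
  Insert 2 (step 3): P = [2, 8] / [5];  Q = [1, 2] / [3]
  Insert 6 (step 4): P = [2, 6] / [5, 8];  Q = [1, 2] / [3, 4]
  Insert 4 (step 5): P = [2, 4] / [5, 6] / [8];  Q = [1, 2] / [3, 4] / [5]
  Insert 1 (step 6): P = [1, 4] / [2, 6] / [5] / [8];  Q = [1, 2] / [3, 4] / [5] / [6]
  Insert 7 (step 7): P = [1, 4, 7] / [2, 6] / [5] / [8];  Q = [1, 2, 7] / [3, 4] / [5] / [6]
  Insert 3 (step 8): P = [1, 3, 7] / [2, 4] / [5, 6] / [8];  Q = [1, 2, 7] / [3, 4] / [5, 8] / [6]
  Insert 9 (step 9): P = [1, 3, 7, 9] / [2, 4] / [5, 6] / [8];  Q = [1, 2, 7, 9] / [3, 4] / [5, 8] / [6]
Final shape: (4, 2, 2, 1).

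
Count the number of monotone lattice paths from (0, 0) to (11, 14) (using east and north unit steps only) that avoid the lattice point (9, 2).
Number of paths = 4452395

Total paths from (0, 0) to (11, 14): C(25, 11) = 4457400. Paths through (9, 2): (paths (0, 0) → (9, 2)) × (paths (9, 2) → (11, 14)) = C(11, 9) · C(14, 2) = 55 · 91 = 5005. Avoidance count = 4457400 − 5005 = 4452395.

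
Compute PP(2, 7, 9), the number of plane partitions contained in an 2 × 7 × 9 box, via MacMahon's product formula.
PP(2, 7, 9) = 27810640

Evaluate the triple product over i = 1..2, j = 1..7, k = 1..9. The factors are (2/1) · (3/2) · (4/3) · (5/4) · (6/5) · (7/6) · (8/7) · (9/8) · … (126 factors total). The numerators and denominators telescope so the product is an integer; carrying out the multiplication exactly gives PP(2, 7, 9) = 27810640.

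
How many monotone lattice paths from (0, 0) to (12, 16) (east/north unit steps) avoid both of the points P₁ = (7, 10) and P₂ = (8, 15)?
Number of paths = 19568649

Inclusion–exclusion. Total paths: C(28, 12) = 30421755. Through P₁: C(17, 7)·C(11, 5) = 8984976. Through P₂: C(23, 8)·C(5, 4) = 2451570. Since P₁ is strictly southwest of P₂, a monotone path through both must visit P₁ then P₂; paths through both = C(17, 7)·C(6, 1)·C(5, 4) = 583440. Avoid both = 30421755 − 8984976 − 2451570 + 583440 = 19568649.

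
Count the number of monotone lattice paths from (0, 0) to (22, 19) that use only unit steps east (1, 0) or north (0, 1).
Number of paths = 244662670200

A monotone lattice path from (0, 0) to (22, 19) consists of 22 east steps and 19 north steps in some order, so it is determined by which 22 of the 41 steps are east. The count is C(41, 22) = 244662670200.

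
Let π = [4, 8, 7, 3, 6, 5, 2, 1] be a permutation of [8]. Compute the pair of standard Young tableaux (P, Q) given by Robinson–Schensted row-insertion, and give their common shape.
P = [1, 5] / [2, 6] / [3] / [4] / [7] / [8];  Q = [1, 2] / [3, 5] / [4] / [6] / [7] / [8];  common shape = (2, 2, 1, 1, 1, 1)

Row-insert the values π_1, π_2, … into P one at a time, bumping the leftmost entry strictly greater than the inserted value down to the next row. The recording tableau Q records, in position (i, j), the step at which that cell was added to P.
  Insert 4 (step 1): P = [4];  Q = [1]
  Insert 8 (step 2): P = [4, 8];  Q = [1, 2]
  Insert 7 (step 3): P = [4, 7] / [8];  Q = [1, 2] / [3]
  Insert 3 (step 4): P = [3, 7] / [4] / [8];  Q = [1, 2] / [3] / [4]
  Insert 6 (step 5): P = [3, 6] / [4, 7] / [8];  Q = [1, 2] / [3, 5] / [4]
  Insert 5 (step 6): P = [3, 5] / [4, 6] / [7] / [8];  Q = [1, 2] / [3, 5] / [4] / [6]
  Insert 2 (step 7): P = [2, 5] / [3, 6] / [4] / [7] / [8];  Q = [1, 2] / [3, 5] / [4] / [6] / [7]
  Insert 1 (step 8): P = [1, 5] / [2, 6] / [3] / [4] / [7] / [8];  Q = [1, 2] / [3, 5] / [4] / [6] / [7] / [8]
Final shape: (2, 2, 1, 1, 1, 1).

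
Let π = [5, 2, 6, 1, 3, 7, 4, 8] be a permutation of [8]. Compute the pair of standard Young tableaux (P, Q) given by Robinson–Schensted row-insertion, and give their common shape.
P = [1, 3, 4, 8] / [2, 6, 7] / [5];  Q = [1, 3, 6, 8] / [2, 5, 7] / [4];  common shape = (4, 3, 1)

Row-insert the values π_1, π_2, … into P one at a time, bumping the leftmost entry strictly greater than the inserted value down to the next row. The recording tableau Q records, in position (i, j), the step at which that cell was added to P.
  Insert 5 (step 1): P = [5];  Q = [1]
  Insert 2 (step 2): P = [2] / [5];  Q = [1] / [2]
  Insert 6 (step 3): P = [2, 6] / [5];  Q = [1, 3] / [2]
  Insert 1 (step 4): P = [1, 6] / [2] / [5];  Q = [1, 3] / [2] / [4]
  Insert 3 (step 5): P = [1, 3] / [2, 6] / [5];  Q = [1, 3] / [2, 5] / [4]
  Insert 7 (step 6): P = [1, 3, 7] / [2, 6] / [5];  Q = [1, 3, 6] / [2, 5] / [4]
  Insert 4 (step 7): P = [1, 3, 4] / [2, 6, 7] / [5];  Q = [1, 3, 6] / [2, 5, 7] / [4]
  Insert 8 (step 8): P = [1, 3, 4, 8] / [2, 6, 7] / [5];  Q = [1, 3, 6, 8] / [2, 5, 7] / [4]
Final shape: (4, 3, 1).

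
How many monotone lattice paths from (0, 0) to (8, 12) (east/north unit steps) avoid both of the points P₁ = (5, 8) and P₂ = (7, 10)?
Number of paths = 45747

Inclusion–exclusion. Total paths: C(20, 8) = 125970. Through P₁: C(13, 5)·C(7, 3) = 45045. Through P₂: C(17, 7)·C(3, 1) = 58344. Since P₁ is strictly southwest of P₂, a monotone path through both must visit P₁ then P₂; paths through both = C(13, 5)·C(4, 2)·C(3, 1) = 23166. Avoid both = 125970 − 45045 − 58344 + 23166 = 45747.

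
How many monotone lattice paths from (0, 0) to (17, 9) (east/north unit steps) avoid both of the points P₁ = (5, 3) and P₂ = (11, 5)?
Number of paths = 1496966

Inclusion–exclusion. Total paths: C(26, 17) = 3124550. Through P₁: C(8, 5)·C(18, 12) = 1039584. Through P₂: C(16, 11)·C(10, 6) = 917280. Since P₁ is strictly southwest of P₂, a monotone path through both must visit P₁ then P₂; paths through both = C(8, 5)·C(8, 6)·C(10, 6) = 329280. Avoid both = 3124550 − 1039584 − 917280 + 329280 = 1496966.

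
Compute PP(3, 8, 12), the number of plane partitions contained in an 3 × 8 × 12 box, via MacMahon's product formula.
PP(3, 8, 12) = 20239179160200

Evaluate the triple product over i = 1..3, j = 1..8, k = 1..12. The factors are (2/1) · (3/2) · (4/3) · (5/4) · (6/5) · (7/6) · (8/7) · (9/8) · … (288 factors total). The numerators and denominators telescope so the product is an integer; carrying out the multiplication exactly gives PP(3, 8, 12) = 20239179160200.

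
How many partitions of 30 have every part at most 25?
p(30, parts ≤ 25) = 5592

Use the recurrence p(n, m) = p(n, m−1) + p(n−m, m): either the largest part is < m (count p(n, m−1)) or the largest part is exactly m (remove one copy of m, count p(n−m, m)). With p(0, ·) = 1 this gives p(30, parts ≤ 25) = 5592. (By conjugating Young diagrams, this also counts partitions of 30 into at most 25 parts.)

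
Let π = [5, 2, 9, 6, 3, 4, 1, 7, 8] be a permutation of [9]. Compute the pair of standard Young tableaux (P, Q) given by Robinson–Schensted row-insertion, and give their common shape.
P = [1, 3, 4, 7, 8] / [2, 6] / [5] / [9];  Q = [1, 3, 6, 8, 9] / [2, 4] / [5] / [7];  common shape = (5, 2, 1, 1)

Row-insert the values π_1, π_2, … into P one at a time, bumping the leftmost entry strictly greater than the inserted value down to the next row. The recording tableau Q records, in position (i, j), the step at which that cell was added to P.
  Insert 5 (step 1): P = [5];  Q = [1]
  Insert 2 (step 2): P = [2] / [5];  Q = [1] / [2]
  Insert 9 (step 3): P = [2, 9] / [5];  Q = [1, 3] / [2]
  Insert 6 (step 4): P = [2, 6] / [5, 9];  Q = [1, 3] / [2, 4]
  Insert 3 (step 5): P = [2, 3] / [5, 6] / [9];  Q = [1, 3] / [2, 4] / [5]
  Insert 4 (step 6): P = [2, 3, 4] / [5, 6] / [9];  Q = [1, 3, 6] / [2, 4] / [5]
  Insert 1 (step 7): P = [1, 3, 4] / [2, 6] / [5] / [9];  Q = [1, 3, 6] / [2, 4] / [5] / [7]
  Insert 7 (step 8): P = [1, 3, 4, 7] / [2, 6] / [5] / [9];  Q = [1, 3, 6, 8] / [2, 4] / [5] / [7]
  Insert 8 (step 9): P = [1, 3, 4, 7, 8] / [2, 6] / [5] / [9];  Q = [1, 3, 6, 8, 9] / [2, 4] / [5] / [7]
Final shape: (5, 2, 1, 1).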